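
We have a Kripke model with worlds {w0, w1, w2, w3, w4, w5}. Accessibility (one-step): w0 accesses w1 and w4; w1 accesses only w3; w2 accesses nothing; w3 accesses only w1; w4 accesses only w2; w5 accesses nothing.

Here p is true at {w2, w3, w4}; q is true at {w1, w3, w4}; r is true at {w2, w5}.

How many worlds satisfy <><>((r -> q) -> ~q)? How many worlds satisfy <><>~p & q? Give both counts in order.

1 and 1

For <><>((r -> q) -> ~q):
w0: successors {w1, w4}; <>((r -> q) -> ~q) there: w1:F, w4:T. ✓
w1: successors {w3}; <>((r -> q) -> ~q) there: w3:F. ✗
w2: no successors, so <><>((r -> q) -> ~q) fails. ✗
w3: successors {w1}; <>((r -> q) -> ~q) there: w1:F. ✗
w4: successors {w2}; <>((r -> q) -> ~q) there: w2:F. ✗
w5: no successors, so <><>((r -> q) -> ~q) fails. ✗
— 1 world.
For <><>~p & q:
w0: <><>~p is F, q is F. ✗
w1: <><>~p is T, q is T. ✓
w2: <><>~p is F, q is F. ✗
w3: <><>~p is F, q is T. ✗
w4: <><>~p is F, q is T. ✗
w5: <><>~p is F, q is F. ✗
— 1 world.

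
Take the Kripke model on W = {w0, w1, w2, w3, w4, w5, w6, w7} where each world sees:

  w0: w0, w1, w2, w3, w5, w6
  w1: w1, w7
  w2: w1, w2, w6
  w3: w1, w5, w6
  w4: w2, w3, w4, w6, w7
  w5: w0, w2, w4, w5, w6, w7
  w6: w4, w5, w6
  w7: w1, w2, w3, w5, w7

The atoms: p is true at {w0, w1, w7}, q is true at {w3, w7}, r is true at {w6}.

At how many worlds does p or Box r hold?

w0: p is T, Box r is F. ✓
w1: p is T, Box r is F. ✓
w2: p is F, Box r is F. ✗
w3: p is F, Box r is F. ✗
w4: p is F, Box r is F. ✗
w5: p is F, Box r is F. ✗
w6: p is F, Box r is F. ✗
w7: p is T, Box r is F. ✓
Satisfying worlds: {w0, w1, w7}.

3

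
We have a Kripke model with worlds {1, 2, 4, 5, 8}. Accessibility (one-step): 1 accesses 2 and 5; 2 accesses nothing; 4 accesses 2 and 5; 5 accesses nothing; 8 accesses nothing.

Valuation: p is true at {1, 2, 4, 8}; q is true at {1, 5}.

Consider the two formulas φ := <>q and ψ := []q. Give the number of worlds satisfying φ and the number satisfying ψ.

2 and 3

For <>q:
1: successors {2, 5}; q there: 2:F, 5:T. ✓
2: no successors, so <>q fails. ✗
4: successors {2, 5}; q there: 2:F, 5:T. ✓
5: no successors, so <>q fails. ✗
8: no successors, so <>q fails. ✗
— 2 worlds.
For []q:
1: successors {2, 5}; q there: 2:F, 5:T. ✗
2: no successors, so []q holds vacuously. ✓
4: successors {2, 5}; q there: 2:F, 5:T. ✗
5: no successors, so []q holds vacuously. ✓
8: no successors, so []q holds vacuously. ✓
— 3 worlds.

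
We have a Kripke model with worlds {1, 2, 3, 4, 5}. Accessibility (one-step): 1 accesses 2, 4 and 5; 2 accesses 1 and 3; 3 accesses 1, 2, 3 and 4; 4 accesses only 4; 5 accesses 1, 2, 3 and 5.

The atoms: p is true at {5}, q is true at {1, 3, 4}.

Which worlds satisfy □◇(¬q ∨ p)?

1: successors {2, 4, 5}; ◇(¬q ∨ p) there: 2:F, 4:F, 5:T. ✗
2: successors {1, 3}; ◇(¬q ∨ p) there: 1:T, 3:T. ✓
3: successors {1, 2, 3, 4}; ◇(¬q ∨ p) there: 1:T, 2:F, 3:T, 4:F. ✗
4: successors {4}; ◇(¬q ∨ p) there: 4:F. ✗
5: successors {1, 2, 3, 5}; ◇(¬q ∨ p) there: 1:T, 2:F, 3:T, 5:T. ✗

{2}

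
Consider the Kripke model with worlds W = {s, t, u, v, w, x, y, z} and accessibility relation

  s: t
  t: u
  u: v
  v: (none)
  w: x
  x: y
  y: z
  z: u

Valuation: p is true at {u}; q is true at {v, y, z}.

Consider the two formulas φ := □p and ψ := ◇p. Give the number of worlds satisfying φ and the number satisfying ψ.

For □p:
s: successors {t}; p there: t:F. ✗
t: successors {u}; p there: u:T. ✓
u: successors {v}; p there: v:F. ✗
v: no successors, so □p holds vacuously. ✓
w: successors {x}; p there: x:F. ✗
x: successors {y}; p there: y:F. ✗
y: successors {z}; p there: z:F. ✗
z: successors {u}; p there: u:T. ✓
— 3 worlds.
For ◇p:
s: successors {t}; p there: t:F. ✗
t: successors {u}; p there: u:T. ✓
u: successors {v}; p there: v:F. ✗
v: no successors, so ◇p fails. ✗
w: successors {x}; p there: x:F. ✗
x: successors {y}; p there: y:F. ✗
y: successors {z}; p there: z:F. ✗
z: successors {u}; p there: u:T. ✓
— 2 worlds.

3 and 2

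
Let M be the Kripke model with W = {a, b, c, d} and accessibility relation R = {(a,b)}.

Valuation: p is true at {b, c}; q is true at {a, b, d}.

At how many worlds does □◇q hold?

3

a: successors {b}; ◇q there: b:F. ✗
b: no successors, so □◇q holds vacuously. ✓
c: no successors, so □◇q holds vacuously. ✓
d: no successors, so □◇q holds vacuously. ✓
Satisfying worlds: {b, c, d}.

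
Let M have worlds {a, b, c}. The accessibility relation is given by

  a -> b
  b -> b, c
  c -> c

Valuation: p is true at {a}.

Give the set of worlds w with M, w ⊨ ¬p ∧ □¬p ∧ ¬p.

a: ¬p ∧ □¬p is F, ¬p is F. ✗
b: ¬p ∧ □¬p is T, ¬p is T. ✓
c: ¬p ∧ □¬p is T, ¬p is T. ✓

{b, c}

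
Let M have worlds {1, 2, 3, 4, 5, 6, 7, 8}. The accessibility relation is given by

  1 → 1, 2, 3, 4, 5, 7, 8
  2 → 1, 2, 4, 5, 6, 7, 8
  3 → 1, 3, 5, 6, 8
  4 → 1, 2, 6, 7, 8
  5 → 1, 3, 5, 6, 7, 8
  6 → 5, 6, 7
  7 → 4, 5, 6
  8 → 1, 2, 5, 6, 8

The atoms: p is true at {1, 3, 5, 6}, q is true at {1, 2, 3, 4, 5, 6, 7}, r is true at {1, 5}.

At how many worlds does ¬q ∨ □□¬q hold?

1: ¬q is F, □□¬q is F. ✗
2: ¬q is F, □□¬q is F. ✗
3: ¬q is F, □□¬q is F. ✗
4: ¬q is F, □□¬q is F. ✗
5: ¬q is F, □□¬q is F. ✗
6: ¬q is F, □□¬q is F. ✗
7: ¬q is F, □□¬q is F. ✗
8: ¬q is T, □□¬q is F. ✓
Satisfying worlds: {8}.

1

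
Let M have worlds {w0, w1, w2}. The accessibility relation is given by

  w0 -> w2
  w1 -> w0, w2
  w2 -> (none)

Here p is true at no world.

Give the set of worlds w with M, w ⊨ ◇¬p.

{w0, w1}

w0: successors {w2}; ¬p there: w2:T. ✓
w1: successors {w0, w2}; ¬p there: w0:T, w2:T. ✓
w2: no successors, so ◇¬p fails. ✗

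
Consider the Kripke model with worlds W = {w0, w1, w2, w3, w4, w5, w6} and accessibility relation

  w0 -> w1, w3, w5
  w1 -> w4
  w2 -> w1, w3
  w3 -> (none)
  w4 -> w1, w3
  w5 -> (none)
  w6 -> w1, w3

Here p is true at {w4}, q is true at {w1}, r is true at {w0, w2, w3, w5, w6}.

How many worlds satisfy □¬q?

3

w0: successors {w1, w3, w5}; ¬q there: w1:F, w3:T, w5:T. ✗
w1: successors {w4}; ¬q there: w4:T. ✓
w2: successors {w1, w3}; ¬q there: w1:F, w3:T. ✗
w3: no successors, so □¬q holds vacuously. ✓
w4: successors {w1, w3}; ¬q there: w1:F, w3:T. ✗
w5: no successors, so □¬q holds vacuously. ✓
w6: successors {w1, w3}; ¬q there: w1:F, w3:T. ✗
Satisfying worlds: {w1, w3, w5}.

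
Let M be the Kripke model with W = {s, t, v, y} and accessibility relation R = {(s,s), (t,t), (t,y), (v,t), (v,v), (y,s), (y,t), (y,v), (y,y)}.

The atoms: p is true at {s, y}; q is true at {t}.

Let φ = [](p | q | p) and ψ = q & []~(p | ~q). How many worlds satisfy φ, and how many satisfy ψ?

For [](p | q | p):
s: successors {s}; p | q | p there: s:T. ✓
t: successors {t, y}; p | q | p there: t:T, y:T. ✓
v: successors {t, v}; p | q | p there: t:T, v:F. ✗
y: successors {s, t, v, y}; p | q | p there: s:T, t:T, v:F, y:T. ✗
— 2 worlds.
For q & []~(p | ~q):
s: q is F, []~(p | ~q) is F. ✗
t: q is T, []~(p | ~q) is F. ✗
v: q is F, []~(p | ~q) is F. ✗
y: q is F, []~(p | ~q) is F. ✗
— 0 worlds.

2 and 0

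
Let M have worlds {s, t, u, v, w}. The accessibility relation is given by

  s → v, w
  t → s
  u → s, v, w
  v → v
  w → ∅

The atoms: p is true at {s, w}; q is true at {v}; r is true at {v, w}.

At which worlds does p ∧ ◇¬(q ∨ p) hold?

s: p is T, ◇¬(q ∨ p) is F. ✗
t: p is F, ◇¬(q ∨ p) is F. ✗
u: p is F, ◇¬(q ∨ p) is F. ✗
v: p is F, ◇¬(q ∨ p) is F. ✗
w: p is T, ◇¬(q ∨ p) is F. ✗

∅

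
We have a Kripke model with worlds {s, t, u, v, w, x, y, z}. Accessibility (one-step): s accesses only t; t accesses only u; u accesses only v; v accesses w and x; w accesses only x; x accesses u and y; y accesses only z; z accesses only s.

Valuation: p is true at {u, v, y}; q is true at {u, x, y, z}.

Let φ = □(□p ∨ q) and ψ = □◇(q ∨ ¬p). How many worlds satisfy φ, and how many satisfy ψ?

5 and 6

For □(□p ∨ q):
s: successors {t}; □p ∨ q there: t:T. ✓
t: successors {u}; □p ∨ q there: u:T. ✓
u: successors {v}; □p ∨ q there: v:F. ✗
v: successors {w, x}; □p ∨ q there: w:F, x:T. ✗
w: successors {x}; □p ∨ q there: x:T. ✓
x: successors {u, y}; □p ∨ q there: u:T, y:T. ✓
y: successors {z}; □p ∨ q there: z:T. ✓
z: successors {s}; □p ∨ q there: s:F. ✗
— 5 worlds.
For □◇(q ∨ ¬p):
s: successors {t}; ◇(q ∨ ¬p) there: t:T. ✓
t: successors {u}; ◇(q ∨ ¬p) there: u:F. ✗
u: successors {v}; ◇(q ∨ ¬p) there: v:T. ✓
v: successors {w, x}; ◇(q ∨ ¬p) there: w:T, x:T. ✓
w: successors {x}; ◇(q ∨ ¬p) there: x:T. ✓
x: successors {u, y}; ◇(q ∨ ¬p) there: u:F, y:T. ✗
y: successors {z}; ◇(q ∨ ¬p) there: z:T. ✓
z: successors {s}; ◇(q ∨ ¬p) there: s:T. ✓
— 6 worlds.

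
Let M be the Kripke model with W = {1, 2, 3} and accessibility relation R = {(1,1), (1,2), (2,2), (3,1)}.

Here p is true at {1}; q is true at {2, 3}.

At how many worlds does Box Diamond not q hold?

1: successors {1, 2}; Diamond not q there: 1:T, 2:F. ✗
2: successors {2}; Diamond not q there: 2:F. ✗
3: successors {1}; Diamond not q there: 1:T. ✓
Satisfying worlds: {3}.

1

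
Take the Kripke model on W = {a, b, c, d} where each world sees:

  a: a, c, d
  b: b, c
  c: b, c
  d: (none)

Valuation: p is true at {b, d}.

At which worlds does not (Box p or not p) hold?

a: Box p or not p is T. ✗
b: Box p or not p is F. ✓
c: Box p or not p is T. ✗
d: Box p or not p is T. ✗

{b}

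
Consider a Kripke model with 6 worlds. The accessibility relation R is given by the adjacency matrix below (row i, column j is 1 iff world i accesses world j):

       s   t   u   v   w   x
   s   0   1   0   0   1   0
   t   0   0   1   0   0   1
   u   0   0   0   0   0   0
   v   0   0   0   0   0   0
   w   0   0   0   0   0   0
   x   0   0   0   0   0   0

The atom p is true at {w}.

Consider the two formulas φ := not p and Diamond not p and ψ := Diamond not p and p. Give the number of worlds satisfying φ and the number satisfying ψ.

For not p and Diamond not p:
s: not p is T, Diamond not p is T. ✓
t: not p is T, Diamond not p is T. ✓
u: not p is T, Diamond not p is F. ✗
v: not p is T, Diamond not p is F. ✗
w: not p is F, Diamond not p is F. ✗
x: not p is T, Diamond not p is F. ✗
— 2 worlds.
For Diamond not p and p:
s: Diamond not p is T, p is F. ✗
t: Diamond not p is T, p is F. ✗
u: Diamond not p is F, p is F. ✗
v: Diamond not p is F, p is F. ✗
w: Diamond not p is F, p is T. ✗
x: Diamond not p is F, p is F. ✗
— 0 worlds.

2 and 0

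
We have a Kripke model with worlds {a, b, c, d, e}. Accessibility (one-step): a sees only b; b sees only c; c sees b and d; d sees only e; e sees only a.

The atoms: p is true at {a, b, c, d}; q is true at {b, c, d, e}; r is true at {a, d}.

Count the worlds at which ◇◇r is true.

2

a: successors {b}; ◇r there: b:F. ✗
b: successors {c}; ◇r there: c:T. ✓
c: successors {b, d}; ◇r there: b:F, d:F. ✗
d: successors {e}; ◇r there: e:T. ✓
e: successors {a}; ◇r there: a:F. ✗
Satisfying worlds: {b, d}.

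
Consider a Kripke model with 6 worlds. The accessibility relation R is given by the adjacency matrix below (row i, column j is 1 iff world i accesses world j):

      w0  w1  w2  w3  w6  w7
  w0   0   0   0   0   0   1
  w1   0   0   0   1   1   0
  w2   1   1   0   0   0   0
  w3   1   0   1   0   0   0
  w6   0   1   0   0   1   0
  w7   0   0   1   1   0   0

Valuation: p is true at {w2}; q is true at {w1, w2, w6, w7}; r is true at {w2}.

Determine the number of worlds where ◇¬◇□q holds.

w0: successors {w7}; ¬◇□q there: w7:T. ✓
w1: successors {w3, w6}; ¬◇□q there: w3:F, w6:F. ✗
w2: successors {w0, w1}; ¬◇□q there: w0:T, w1:F. ✓
w3: successors {w0, w2}; ¬◇□q there: w0:T, w2:F. ✓
w6: successors {w1, w6}; ¬◇□q there: w1:F, w6:F. ✗
w7: successors {w2, w3}; ¬◇□q there: w2:F, w3:F. ✗
Satisfying worlds: {w0, w2, w3}.

3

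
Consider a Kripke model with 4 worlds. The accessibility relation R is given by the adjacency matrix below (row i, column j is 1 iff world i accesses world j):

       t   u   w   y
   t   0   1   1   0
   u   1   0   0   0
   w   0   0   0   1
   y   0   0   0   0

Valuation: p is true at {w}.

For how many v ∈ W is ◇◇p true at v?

t: successors {u, w}; ◇p there: u:F, w:F. ✗
u: successors {t}; ◇p there: t:T. ✓
w: successors {y}; ◇p there: y:F. ✗
y: no successors, so ◇◇p fails. ✗
Satisfying worlds: {u}.

1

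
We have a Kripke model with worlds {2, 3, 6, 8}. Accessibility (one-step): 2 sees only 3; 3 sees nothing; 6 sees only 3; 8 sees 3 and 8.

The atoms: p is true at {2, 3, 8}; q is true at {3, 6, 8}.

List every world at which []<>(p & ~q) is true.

{3}

2: successors {3}; <>(p & ~q) there: 3:F. ✗
3: no successors, so []<>(p & ~q) holds vacuously. ✓
6: successors {3}; <>(p & ~q) there: 3:F. ✗
8: successors {3, 8}; <>(p & ~q) there: 3:F, 8:F. ✗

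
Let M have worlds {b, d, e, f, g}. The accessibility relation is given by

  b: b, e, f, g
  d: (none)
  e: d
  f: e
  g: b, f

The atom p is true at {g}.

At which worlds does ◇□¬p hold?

{b, e, f, g}

b: successors {b, e, f, g}; □¬p there: b:F, e:T, f:T, g:T. ✓
d: no successors, so ◇□¬p fails. ✗
e: successors {d}; □¬p there: d:T. ✓
f: successors {e}; □¬p there: e:T. ✓
g: successors {b, f}; □¬p there: b:F, f:T. ✓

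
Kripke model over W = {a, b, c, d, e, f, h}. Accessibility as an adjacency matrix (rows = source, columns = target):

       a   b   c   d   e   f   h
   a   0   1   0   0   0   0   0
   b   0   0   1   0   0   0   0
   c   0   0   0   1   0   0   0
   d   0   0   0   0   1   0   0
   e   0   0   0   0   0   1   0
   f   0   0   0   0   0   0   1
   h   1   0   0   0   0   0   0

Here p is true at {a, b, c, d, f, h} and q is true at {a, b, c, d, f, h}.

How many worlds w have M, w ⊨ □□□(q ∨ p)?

6

a: successors {b}; □□(q ∨ p) there: b:T. ✓
b: successors {c}; □□(q ∨ p) there: c:F. ✗
c: successors {d}; □□(q ∨ p) there: d:T. ✓
d: successors {e}; □□(q ∨ p) there: e:T. ✓
e: successors {f}; □□(q ∨ p) there: f:T. ✓
f: successors {h}; □□(q ∨ p) there: h:T. ✓
h: successors {a}; □□(q ∨ p) there: a:T. ✓
Satisfying worlds: {a, c, d, e, f, h}.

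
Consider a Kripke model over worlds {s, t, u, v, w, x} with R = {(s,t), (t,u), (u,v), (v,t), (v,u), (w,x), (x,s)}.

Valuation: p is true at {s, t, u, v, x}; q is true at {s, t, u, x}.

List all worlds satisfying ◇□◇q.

s: successors {t}; □◇q there: t:F. ✗
t: successors {u}; □◇q there: u:T. ✓
u: successors {v}; □◇q there: v:F. ✗
v: successors {t, u}; □◇q there: t:F, u:T. ✓
w: successors {x}; □◇q there: x:T. ✓
x: successors {s}; □◇q there: s:T. ✓

{t, v, w, x}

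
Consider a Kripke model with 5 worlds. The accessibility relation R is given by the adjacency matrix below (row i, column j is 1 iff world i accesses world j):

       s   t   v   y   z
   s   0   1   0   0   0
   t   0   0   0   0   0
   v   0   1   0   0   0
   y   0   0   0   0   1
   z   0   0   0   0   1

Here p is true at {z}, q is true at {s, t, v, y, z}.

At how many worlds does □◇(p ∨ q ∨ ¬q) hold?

3

s: successors {t}; ◇(p ∨ q ∨ ¬q) there: t:F. ✗
t: no successors, so □◇(p ∨ q ∨ ¬q) holds vacuously. ✓
v: successors {t}; ◇(p ∨ q ∨ ¬q) there: t:F. ✗
y: successors {z}; ◇(p ∨ q ∨ ¬q) there: z:T. ✓
z: successors {z}; ◇(p ∨ q ∨ ¬q) there: z:T. ✓
Satisfying worlds: {t, y, z}.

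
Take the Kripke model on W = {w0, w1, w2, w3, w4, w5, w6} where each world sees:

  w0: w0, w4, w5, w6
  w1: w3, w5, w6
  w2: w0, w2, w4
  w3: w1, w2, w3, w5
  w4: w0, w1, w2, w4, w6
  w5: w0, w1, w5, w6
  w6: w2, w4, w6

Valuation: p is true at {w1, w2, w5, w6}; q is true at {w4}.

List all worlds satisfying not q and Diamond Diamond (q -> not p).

w0: not q is T, Diamond Diamond (q -> not p) is T. ✓
w1: not q is T, Diamond Diamond (q -> not p) is T. ✓
w2: not q is T, Diamond Diamond (q -> not p) is T. ✓
w3: not q is T, Diamond Diamond (q -> not p) is T. ✓
w4: not q is F, Diamond Diamond (q -> not p) is T. ✗
w5: not q is T, Diamond Diamond (q -> not p) is T. ✓
w6: not q is T, Diamond Diamond (q -> not p) is T. ✓

{w0, w1, w2, w3, w5, w6}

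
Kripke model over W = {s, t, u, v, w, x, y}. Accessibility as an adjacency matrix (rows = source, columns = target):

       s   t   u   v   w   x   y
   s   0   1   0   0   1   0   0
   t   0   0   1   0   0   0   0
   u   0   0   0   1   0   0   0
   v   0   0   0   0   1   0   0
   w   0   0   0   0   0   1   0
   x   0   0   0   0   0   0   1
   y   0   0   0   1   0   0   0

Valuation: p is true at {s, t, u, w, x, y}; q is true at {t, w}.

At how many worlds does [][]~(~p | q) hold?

s: successors {t, w}; []~(~p | q) there: t:T, w:T. ✓
t: successors {u}; []~(~p | q) there: u:F. ✗
u: successors {v}; []~(~p | q) there: v:F. ✗
v: successors {w}; []~(~p | q) there: w:T. ✓
w: successors {x}; []~(~p | q) there: x:T. ✓
x: successors {y}; []~(~p | q) there: y:F. ✗
y: successors {v}; []~(~p | q) there: v:F. ✗
Satisfying worlds: {s, v, w}.

3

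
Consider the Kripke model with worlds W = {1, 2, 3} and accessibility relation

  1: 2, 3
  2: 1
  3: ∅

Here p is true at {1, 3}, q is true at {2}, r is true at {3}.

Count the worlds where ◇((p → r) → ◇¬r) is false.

1: successors {2, 3}; (p → r) → ◇¬r there: 2:T, 3:F. ✓
2: successors {1}; (p → r) → ◇¬r there: 1:T. ✓
3: no successors, so ◇((p → r) → ◇¬r) fails. ✗
Satisfying worlds: {1, 2}.
So ◇((p → r) → ◇¬r) fails at the other 1 world.

1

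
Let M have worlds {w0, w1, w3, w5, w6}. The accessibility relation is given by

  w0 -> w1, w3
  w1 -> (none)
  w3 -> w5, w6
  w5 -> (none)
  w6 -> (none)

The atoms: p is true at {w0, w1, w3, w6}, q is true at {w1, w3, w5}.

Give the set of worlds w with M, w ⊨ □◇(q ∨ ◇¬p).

{w1, w5, w6}

w0: successors {w1, w3}; ◇(q ∨ ◇¬p) there: w1:F, w3:T. ✗
w1: no successors, so □◇(q ∨ ◇¬p) holds vacuously. ✓
w3: successors {w5, w6}; ◇(q ∨ ◇¬p) there: w5:F, w6:F. ✗
w5: no successors, so □◇(q ∨ ◇¬p) holds vacuously. ✓
w6: no successors, so □◇(q ∨ ◇¬p) holds vacuously. ✓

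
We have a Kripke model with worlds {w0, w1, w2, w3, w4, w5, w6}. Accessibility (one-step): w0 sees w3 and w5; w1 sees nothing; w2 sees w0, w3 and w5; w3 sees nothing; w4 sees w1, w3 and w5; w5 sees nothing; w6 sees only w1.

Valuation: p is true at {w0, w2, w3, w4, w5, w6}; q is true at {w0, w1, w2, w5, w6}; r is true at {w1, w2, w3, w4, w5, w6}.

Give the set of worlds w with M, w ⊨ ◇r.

w0: successors {w3, w5}; r there: w3:T, w5:T. ✓
w1: no successors, so ◇r fails. ✗
w2: successors {w0, w3, w5}; r there: w0:F, w3:T, w5:T. ✓
w3: no successors, so ◇r fails. ✗
w4: successors {w1, w3, w5}; r there: w1:T, w3:T, w5:T. ✓
w5: no successors, so ◇r fails. ✗
w6: successors {w1}; r there: w1:T. ✓

{w0, w2, w4, w6}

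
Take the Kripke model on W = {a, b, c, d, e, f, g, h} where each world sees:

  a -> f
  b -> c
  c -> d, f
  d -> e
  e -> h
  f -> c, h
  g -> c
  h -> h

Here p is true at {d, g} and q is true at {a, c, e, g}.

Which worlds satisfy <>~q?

{a, c, e, f, h}

a: successors {f}; ~q there: f:T. ✓
b: successors {c}; ~q there: c:F. ✗
c: successors {d, f}; ~q there: d:T, f:T. ✓
d: successors {e}; ~q there: e:F. ✗
e: successors {h}; ~q there: h:T. ✓
f: successors {c, h}; ~q there: c:F, h:T. ✓
g: successors {c}; ~q there: c:F. ✗
h: successors {h}; ~q there: h:T. ✓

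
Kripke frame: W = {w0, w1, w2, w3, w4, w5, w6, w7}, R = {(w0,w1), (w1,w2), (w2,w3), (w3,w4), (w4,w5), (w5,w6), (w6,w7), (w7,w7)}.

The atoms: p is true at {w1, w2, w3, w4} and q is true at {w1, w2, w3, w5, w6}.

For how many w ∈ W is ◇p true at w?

4

w0: successors {w1}; p there: w1:T. ✓
w1: successors {w2}; p there: w2:T. ✓
w2: successors {w3}; p there: w3:T. ✓
w3: successors {w4}; p there: w4:T. ✓
w4: successors {w5}; p there: w5:F. ✗
w5: successors {w6}; p there: w6:F. ✗
w6: successors {w7}; p there: w7:F. ✗
w7: successors {w7}; p there: w7:F. ✗
Satisfying worlds: {w0, w1, w2, w3}.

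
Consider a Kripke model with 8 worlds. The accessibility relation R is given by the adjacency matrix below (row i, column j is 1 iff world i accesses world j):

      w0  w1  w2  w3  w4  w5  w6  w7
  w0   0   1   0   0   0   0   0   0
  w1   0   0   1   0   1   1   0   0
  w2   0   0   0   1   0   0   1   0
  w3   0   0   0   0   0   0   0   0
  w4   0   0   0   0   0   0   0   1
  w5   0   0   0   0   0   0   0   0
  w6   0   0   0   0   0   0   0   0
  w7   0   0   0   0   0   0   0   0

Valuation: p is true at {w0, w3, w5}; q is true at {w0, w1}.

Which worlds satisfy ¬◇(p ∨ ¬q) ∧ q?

{w0}

w0: ¬◇(p ∨ ¬q) is T, q is T. ✓
w1: ¬◇(p ∨ ¬q) is F, q is T. ✗
w2: ¬◇(p ∨ ¬q) is F, q is F. ✗
w3: ¬◇(p ∨ ¬q) is T, q is F. ✗
w4: ¬◇(p ∨ ¬q) is F, q is F. ✗
w5: ¬◇(p ∨ ¬q) is T, q is F. ✗
w6: ¬◇(p ∨ ¬q) is T, q is F. ✗
w7: ¬◇(p ∨ ¬q) is T, q is F. ✗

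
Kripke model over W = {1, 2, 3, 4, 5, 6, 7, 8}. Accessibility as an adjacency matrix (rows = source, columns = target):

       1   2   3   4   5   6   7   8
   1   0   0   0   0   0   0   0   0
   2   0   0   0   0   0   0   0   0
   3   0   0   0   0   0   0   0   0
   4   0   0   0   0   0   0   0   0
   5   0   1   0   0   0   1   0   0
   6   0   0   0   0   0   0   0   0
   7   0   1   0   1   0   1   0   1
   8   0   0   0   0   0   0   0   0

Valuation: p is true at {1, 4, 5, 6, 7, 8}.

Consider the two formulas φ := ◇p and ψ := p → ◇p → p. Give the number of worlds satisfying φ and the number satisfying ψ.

2 and 8

For ◇p:
1: no successors, so ◇p fails. ✗
2: no successors, so ◇p fails. ✗
3: no successors, so ◇p fails. ✗
4: no successors, so ◇p fails. ✗
5: successors {2, 6}; p there: 2:F, 6:T. ✓
6: no successors, so ◇p fails. ✗
7: successors {2, 4, 6, 8}; p there: 2:F, 4:T, 6:T, 8:T. ✓
8: no successors, so ◇p fails. ✗
— 2 worlds.
For p → ◇p → p:
1: p is T, ◇p → p is T. ✓
2: p is F, ◇p → p is T. ✓
3: p is F, ◇p → p is T. ✓
4: p is T, ◇p → p is T. ✓
5: p is T, ◇p → p is T. ✓
6: p is T, ◇p → p is T. ✓
7: p is T, ◇p → p is T. ✓
8: p is T, ◇p → p is T. ✓
— 8 worlds.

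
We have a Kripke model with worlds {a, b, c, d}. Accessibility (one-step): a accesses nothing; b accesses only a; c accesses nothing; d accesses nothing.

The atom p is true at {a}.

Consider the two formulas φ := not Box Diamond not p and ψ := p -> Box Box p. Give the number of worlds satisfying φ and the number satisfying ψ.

1 and 4

For not Box Diamond not p:
a: Box Diamond not p is T. ✗
b: Box Diamond not p is F. ✓
c: Box Diamond not p is T. ✗
d: Box Diamond not p is T. ✗
— 1 world.
For p -> Box Box p:
a: p is T, Box Box p is T. ✓
b: p is F, Box Box p is T. ✓
c: p is F, Box Box p is T. ✓
d: p is F, Box Box p is T. ✓
— 4 worlds.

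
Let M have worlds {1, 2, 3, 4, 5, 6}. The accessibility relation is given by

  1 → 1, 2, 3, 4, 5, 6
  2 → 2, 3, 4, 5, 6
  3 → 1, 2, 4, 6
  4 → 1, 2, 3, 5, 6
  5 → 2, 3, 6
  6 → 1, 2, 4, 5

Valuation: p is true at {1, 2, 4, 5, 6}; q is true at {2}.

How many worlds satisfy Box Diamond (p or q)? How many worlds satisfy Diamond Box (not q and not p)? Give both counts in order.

For Box Diamond (p or q):
1: successors {1, 2, 3, 4, 5, 6}; Diamond (p or q) there: 1:T, 2:T, 3:T, 4:T, 5:T, 6:T. ✓
2: successors {2, 3, 4, 5, 6}; Diamond (p or q) there: 2:T, 3:T, 4:T, 5:T, 6:T. ✓
3: successors {1, 2, 4, 6}; Diamond (p or q) there: 1:T, 2:T, 4:T, 6:T. ✓
4: successors {1, 2, 3, 5, 6}; Diamond (p or q) there: 1:T, 2:T, 3:T, 5:T, 6:T. ✓
5: successors {2, 3, 6}; Diamond (p or q) there: 2:T, 3:T, 6:T. ✓
6: successors {1, 2, 4, 5}; Diamond (p or q) there: 1:T, 2:T, 4:T, 5:T. ✓
— 6 worlds.
For Diamond Box (not q and not p):
1: successors {1, 2, 3, 4, 5, 6}; Box (not q and not p) there: 1:F, 2:F, 3:F, 4:F, 5:F, 6:F. ✗
2: successors {2, 3, 4, 5, 6}; Box (not q and not p) there: 2:F, 3:F, 4:F, 5:F, 6:F. ✗
3: successors {1, 2, 4, 6}; Box (not q and not p) there: 1:F, 2:F, 4:F, 6:F. ✗
4: successors {1, 2, 3, 5, 6}; Box (not q and not p) there: 1:F, 2:F, 3:F, 5:F, 6:F. ✗
5: successors {2, 3, 6}; Box (not q and not p) there: 2:F, 3:F, 6:F. ✗
6: successors {1, 2, 4, 5}; Box (not q and not p) there: 1:F, 2:F, 4:F, 5:F. ✗
— 0 worlds.

6 and 0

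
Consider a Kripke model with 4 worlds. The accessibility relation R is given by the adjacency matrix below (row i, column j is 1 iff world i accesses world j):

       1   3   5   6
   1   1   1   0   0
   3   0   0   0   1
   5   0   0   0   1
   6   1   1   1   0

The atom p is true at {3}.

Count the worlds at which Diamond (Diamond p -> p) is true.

2

1: successors {1, 3}; Diamond p -> p there: 1:F, 3:T. ✓
3: successors {6}; Diamond p -> p there: 6:F. ✗
5: successors {6}; Diamond p -> p there: 6:F. ✗
6: successors {1, 3, 5}; Diamond p -> p there: 1:F, 3:T, 5:T. ✓
Satisfying worlds: {1, 6}.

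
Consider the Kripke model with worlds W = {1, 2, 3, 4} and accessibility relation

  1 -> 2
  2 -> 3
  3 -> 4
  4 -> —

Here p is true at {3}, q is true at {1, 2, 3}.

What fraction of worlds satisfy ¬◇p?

1: ◇p is F. ✓
2: ◇p is T. ✗
3: ◇p is F. ✓
4: ◇p is F. ✓
That's 3 of 4 worlds, so 3/4.

3/4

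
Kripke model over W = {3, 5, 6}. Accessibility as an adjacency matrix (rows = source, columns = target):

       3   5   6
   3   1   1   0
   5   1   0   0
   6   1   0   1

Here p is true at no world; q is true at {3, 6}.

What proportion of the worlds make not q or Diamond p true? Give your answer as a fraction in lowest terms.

1/3

3: not q is F, Diamond p is F. ✗
5: not q is T, Diamond p is F. ✓
6: not q is F, Diamond p is F. ✗
That's 1 of 3 worlds, so 1/3.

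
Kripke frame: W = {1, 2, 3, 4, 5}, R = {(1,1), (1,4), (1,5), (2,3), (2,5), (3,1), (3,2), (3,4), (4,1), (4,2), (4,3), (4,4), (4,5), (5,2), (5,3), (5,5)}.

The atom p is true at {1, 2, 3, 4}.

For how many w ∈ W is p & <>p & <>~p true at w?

3

1: p & <>p is T, <>~p is T. ✓
2: p & <>p is T, <>~p is T. ✓
3: p & <>p is T, <>~p is F. ✗
4: p & <>p is T, <>~p is T. ✓
5: p & <>p is F, <>~p is T. ✗
Satisfying worlds: {1, 2, 4}.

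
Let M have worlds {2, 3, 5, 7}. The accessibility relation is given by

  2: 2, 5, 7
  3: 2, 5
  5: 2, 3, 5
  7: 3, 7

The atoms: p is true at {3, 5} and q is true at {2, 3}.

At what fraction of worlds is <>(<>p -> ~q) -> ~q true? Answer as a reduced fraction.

1/2

2: <>(<>p -> ~q) is T, ~q is F. ✗
3: <>(<>p -> ~q) is T, ~q is F. ✗
5: <>(<>p -> ~q) is T, ~q is T. ✓
7: <>(<>p -> ~q) is T, ~q is T. ✓
That's 2 of 4 worlds, so 2/4 = 1/2.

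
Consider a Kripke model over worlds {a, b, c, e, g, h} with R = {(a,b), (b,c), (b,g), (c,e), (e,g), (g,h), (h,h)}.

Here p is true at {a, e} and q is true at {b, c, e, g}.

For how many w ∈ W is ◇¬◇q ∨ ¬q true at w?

5

a: ◇¬◇q is F, ¬q is T. ✓
b: ◇¬◇q is T, ¬q is F. ✓
c: ◇¬◇q is F, ¬q is F. ✗
e: ◇¬◇q is T, ¬q is F. ✓
g: ◇¬◇q is T, ¬q is F. ✓
h: ◇¬◇q is T, ¬q is T. ✓
Satisfying worlds: {a, b, e, g, h}.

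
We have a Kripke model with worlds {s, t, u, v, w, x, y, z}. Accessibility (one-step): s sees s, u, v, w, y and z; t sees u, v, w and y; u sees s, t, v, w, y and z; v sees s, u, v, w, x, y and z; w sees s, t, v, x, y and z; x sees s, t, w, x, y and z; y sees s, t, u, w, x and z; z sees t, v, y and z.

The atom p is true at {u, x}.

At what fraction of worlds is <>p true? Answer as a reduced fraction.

3/4

s: successors {s, u, v, w, y, z}; p there: s:F, u:T, v:F, w:F, y:F, z:F. ✓
t: successors {u, v, w, y}; p there: u:T, v:F, w:F, y:F. ✓
u: successors {s, t, v, w, y, z}; p there: s:F, t:F, v:F, w:F, y:F, z:F. ✗
v: successors {s, u, v, w, x, y, z}; p there: s:F, u:T, v:F, w:F, x:T, y:F, z:F. ✓
w: successors {s, t, v, x, y, z}; p there: s:F, t:F, v:F, x:T, y:F, z:F. ✓
x: successors {s, t, w, x, y, z}; p there: s:F, t:F, w:F, x:T, y:F, z:F. ✓
y: successors {s, t, u, w, x, z}; p there: s:F, t:F, u:T, w:F, x:T, z:F. ✓
z: successors {t, v, y, z}; p there: t:F, v:F, y:F, z:F. ✗
That's 6 of 8 worlds, so 6/8 = 3/4.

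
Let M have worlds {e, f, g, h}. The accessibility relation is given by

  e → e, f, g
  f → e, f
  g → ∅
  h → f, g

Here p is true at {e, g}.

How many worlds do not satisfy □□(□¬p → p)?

e: successors {e, f, g}; □(□¬p → p) there: e:T, f:T, g:T. ✓
f: successors {e, f}; □(□¬p → p) there: e:T, f:T. ✓
g: no successors, so □□(□¬p → p) holds vacuously. ✓
h: successors {f, g}; □(□¬p → p) there: f:T, g:T. ✓
Satisfying worlds: {e, f, g, h}.
So □□(□¬p → p) fails at the other 0 worlds.

0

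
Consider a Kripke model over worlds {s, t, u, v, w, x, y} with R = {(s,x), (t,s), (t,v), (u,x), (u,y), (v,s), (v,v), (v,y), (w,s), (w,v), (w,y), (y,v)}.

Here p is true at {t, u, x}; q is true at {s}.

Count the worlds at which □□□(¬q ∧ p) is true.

s: successors {x}; □□(¬q ∧ p) there: x:T. ✓
t: successors {s, v}; □□(¬q ∧ p) there: s:T, v:F. ✗
u: successors {x, y}; □□(¬q ∧ p) there: x:T, y:F. ✗
v: successors {s, v, y}; □□(¬q ∧ p) there: s:T, v:F, y:F. ✗
w: successors {s, v, y}; □□(¬q ∧ p) there: s:T, v:F, y:F. ✗
x: no successors, so □□□(¬q ∧ p) holds vacuously. ✓
y: successors {v}; □□(¬q ∧ p) there: v:F. ✗
Satisfying worlds: {s, x}.

2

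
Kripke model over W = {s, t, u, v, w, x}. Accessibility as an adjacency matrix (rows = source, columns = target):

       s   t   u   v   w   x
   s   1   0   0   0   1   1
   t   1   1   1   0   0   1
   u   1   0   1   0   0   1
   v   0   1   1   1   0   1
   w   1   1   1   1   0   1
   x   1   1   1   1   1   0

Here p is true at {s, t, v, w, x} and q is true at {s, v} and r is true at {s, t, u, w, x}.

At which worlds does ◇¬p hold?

{t, u, v, w, x}

s: successors {s, w, x}; ¬p there: s:F, w:F, x:F. ✗
t: successors {s, t, u, x}; ¬p there: s:F, t:F, u:T, x:F. ✓
u: successors {s, u, x}; ¬p there: s:F, u:T, x:F. ✓
v: successors {t, u, v, x}; ¬p there: t:F, u:T, v:F, x:F. ✓
w: successors {s, t, u, v, x}; ¬p there: s:F, t:F, u:T, v:F, x:F. ✓
x: successors {s, t, u, v, w}; ¬p there: s:F, t:F, u:T, v:F, w:F. ✓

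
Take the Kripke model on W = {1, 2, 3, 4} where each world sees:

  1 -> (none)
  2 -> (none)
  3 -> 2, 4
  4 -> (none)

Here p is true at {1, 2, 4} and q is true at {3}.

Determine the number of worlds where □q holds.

1: no successors, so □q holds vacuously. ✓
2: no successors, so □q holds vacuously. ✓
3: successors {2, 4}; q there: 2:F, 4:F. ✗
4: no successors, so □q holds vacuously. ✓
Satisfying worlds: {1, 2, 4}.

3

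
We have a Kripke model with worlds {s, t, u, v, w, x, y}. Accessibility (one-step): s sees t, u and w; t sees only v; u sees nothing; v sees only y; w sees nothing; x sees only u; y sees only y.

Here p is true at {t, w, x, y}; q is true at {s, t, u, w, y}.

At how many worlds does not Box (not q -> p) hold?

1

s: Box (not q -> p) is T. ✗
t: Box (not q -> p) is F. ✓
u: Box (not q -> p) is T. ✗
v: Box (not q -> p) is T. ✗
w: Box (not q -> p) is T. ✗
x: Box (not q -> p) is T. ✗
y: Box (not q -> p) is T. ✗
Satisfying worlds: {t}.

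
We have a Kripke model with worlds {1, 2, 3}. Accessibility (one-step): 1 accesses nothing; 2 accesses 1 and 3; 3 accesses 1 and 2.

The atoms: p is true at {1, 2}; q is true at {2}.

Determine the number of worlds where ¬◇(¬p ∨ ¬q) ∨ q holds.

1: ¬◇(¬p ∨ ¬q) is T, q is F. ✓
2: ¬◇(¬p ∨ ¬q) is F, q is T. ✓
3: ¬◇(¬p ∨ ¬q) is F, q is F. ✗
Satisfying worlds: {1, 2}.

2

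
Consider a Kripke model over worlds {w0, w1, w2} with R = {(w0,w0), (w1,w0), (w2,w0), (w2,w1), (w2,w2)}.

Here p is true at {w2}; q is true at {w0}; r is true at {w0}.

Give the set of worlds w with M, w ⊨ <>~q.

w0: successors {w0}; ~q there: w0:F. ✗
w1: successors {w0}; ~q there: w0:F. ✗
w2: successors {w0, w1, w2}; ~q there: w0:F, w1:T, w2:T. ✓

{w2}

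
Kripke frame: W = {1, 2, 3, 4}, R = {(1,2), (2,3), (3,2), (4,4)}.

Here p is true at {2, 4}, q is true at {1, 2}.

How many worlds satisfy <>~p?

1

1: successors {2}; ~p there: 2:F. ✗
2: successors {3}; ~p there: 3:T. ✓
3: successors {2}; ~p there: 2:F. ✗
4: successors {4}; ~p there: 4:F. ✗
Satisfying worlds: {2}.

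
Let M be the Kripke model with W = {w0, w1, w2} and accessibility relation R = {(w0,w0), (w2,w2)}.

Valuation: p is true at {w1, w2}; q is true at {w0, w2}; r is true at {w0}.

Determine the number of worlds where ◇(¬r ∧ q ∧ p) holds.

1

w0: successors {w0}; ¬r ∧ q ∧ p there: w0:F. ✗
w1: no successors, so ◇(¬r ∧ q ∧ p) fails. ✗
w2: successors {w2}; ¬r ∧ q ∧ p there: w2:T. ✓
Satisfying worlds: {w2}.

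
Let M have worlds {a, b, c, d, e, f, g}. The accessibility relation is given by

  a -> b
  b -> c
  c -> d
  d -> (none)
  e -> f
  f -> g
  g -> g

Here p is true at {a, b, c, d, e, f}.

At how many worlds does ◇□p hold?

3

a: successors {b}; □p there: b:T. ✓
b: successors {c}; □p there: c:T. ✓
c: successors {d}; □p there: d:T. ✓
d: no successors, so ◇□p fails. ✗
e: successors {f}; □p there: f:F. ✗
f: successors {g}; □p there: g:F. ✗
g: successors {g}; □p there: g:F. ✗
Satisfying worlds: {a, b, c}.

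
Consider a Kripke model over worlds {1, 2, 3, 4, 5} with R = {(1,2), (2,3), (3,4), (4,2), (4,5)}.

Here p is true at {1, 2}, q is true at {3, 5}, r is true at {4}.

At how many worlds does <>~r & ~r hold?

2

1: <>~r is T, ~r is T. ✓
2: <>~r is T, ~r is T. ✓
3: <>~r is F, ~r is T. ✗
4: <>~r is T, ~r is F. ✗
5: <>~r is F, ~r is T. ✗
Satisfying worlds: {1, 2}.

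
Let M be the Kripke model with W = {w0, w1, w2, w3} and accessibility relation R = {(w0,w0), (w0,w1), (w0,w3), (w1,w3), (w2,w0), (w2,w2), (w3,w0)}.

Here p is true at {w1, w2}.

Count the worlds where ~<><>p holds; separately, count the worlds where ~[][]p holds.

For ~<><>p:
w0: <><>p is T. ✗
w1: <><>p is F. ✓
w2: <><>p is T. ✗
w3: <><>p is T. ✗
— 1 world.
For ~[][]p:
w0: [][]p is F. ✓
w1: [][]p is F. ✓
w2: [][]p is F. ✓
w3: [][]p is F. ✓
— 4 worlds.

1 and 4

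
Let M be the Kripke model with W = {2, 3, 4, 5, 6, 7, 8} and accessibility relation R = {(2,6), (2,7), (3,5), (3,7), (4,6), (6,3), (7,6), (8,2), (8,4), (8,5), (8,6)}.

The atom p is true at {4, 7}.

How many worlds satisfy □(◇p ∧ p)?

2: successors {6, 7}; ◇p ∧ p there: 6:F, 7:F. ✗
3: successors {5, 7}; ◇p ∧ p there: 5:F, 7:F. ✗
4: successors {6}; ◇p ∧ p there: 6:F. ✗
5: no successors, so □(◇p ∧ p) holds vacuously. ✓
6: successors {3}; ◇p ∧ p there: 3:F. ✗
7: successors {6}; ◇p ∧ p there: 6:F. ✗
8: successors {2, 4, 5, 6}; ◇p ∧ p there: 2:F, 4:F, 5:F, 6:F. ✗
Satisfying worlds: {5}.

1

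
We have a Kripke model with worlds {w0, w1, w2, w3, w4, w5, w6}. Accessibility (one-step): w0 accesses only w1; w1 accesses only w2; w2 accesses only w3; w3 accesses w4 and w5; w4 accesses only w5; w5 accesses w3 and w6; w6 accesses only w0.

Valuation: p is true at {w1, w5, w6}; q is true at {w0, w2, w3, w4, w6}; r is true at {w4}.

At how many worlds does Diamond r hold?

1

w0: successors {w1}; r there: w1:F. ✗
w1: successors {w2}; r there: w2:F. ✗
w2: successors {w3}; r there: w3:F. ✗
w3: successors {w4, w5}; r there: w4:T, w5:F. ✓
w4: successors {w5}; r there: w5:F. ✗
w5: successors {w3, w6}; r there: w3:F, w6:F. ✗
w6: successors {w0}; r there: w0:F. ✗
Satisfying worlds: {w3}.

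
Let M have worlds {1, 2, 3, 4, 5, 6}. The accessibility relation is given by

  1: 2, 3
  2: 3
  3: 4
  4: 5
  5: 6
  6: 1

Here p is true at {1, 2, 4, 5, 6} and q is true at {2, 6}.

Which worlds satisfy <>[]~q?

{1, 2, 3, 5}

1: successors {2, 3}; []~q there: 2:T, 3:T. ✓
2: successors {3}; []~q there: 3:T. ✓
3: successors {4}; []~q there: 4:T. ✓
4: successors {5}; []~q there: 5:F. ✗
5: successors {6}; []~q there: 6:T. ✓
6: successors {1}; []~q there: 1:F. ✗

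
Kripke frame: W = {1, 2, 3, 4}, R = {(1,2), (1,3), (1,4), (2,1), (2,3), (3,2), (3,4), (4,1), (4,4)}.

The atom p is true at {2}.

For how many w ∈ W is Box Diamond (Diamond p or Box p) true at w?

2

1: successors {2, 3, 4}; Diamond (Diamond p or Box p) there: 2:T, 3:F, 4:T. ✗
2: successors {1, 3}; Diamond (Diamond p or Box p) there: 1:T, 3:F. ✗
3: successors {2, 4}; Diamond (Diamond p or Box p) there: 2:T, 4:T. ✓
4: successors {1, 4}; Diamond (Diamond p or Box p) there: 1:T, 4:T. ✓
Satisfying worlds: {3, 4}.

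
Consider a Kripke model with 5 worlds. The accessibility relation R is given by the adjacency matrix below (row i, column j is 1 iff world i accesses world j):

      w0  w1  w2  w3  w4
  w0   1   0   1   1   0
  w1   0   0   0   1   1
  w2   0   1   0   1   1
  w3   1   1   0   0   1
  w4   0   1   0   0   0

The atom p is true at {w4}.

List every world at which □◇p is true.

w0: successors {w0, w2, w3}; ◇p there: w0:F, w2:T, w3:T. ✗
w1: successors {w3, w4}; ◇p there: w3:T, w4:F. ✗
w2: successors {w1, w3, w4}; ◇p there: w1:T, w3:T, w4:F. ✗
w3: successors {w0, w1, w4}; ◇p there: w0:F, w1:T, w4:F. ✗
w4: successors {w1}; ◇p there: w1:T. ✓

{w4}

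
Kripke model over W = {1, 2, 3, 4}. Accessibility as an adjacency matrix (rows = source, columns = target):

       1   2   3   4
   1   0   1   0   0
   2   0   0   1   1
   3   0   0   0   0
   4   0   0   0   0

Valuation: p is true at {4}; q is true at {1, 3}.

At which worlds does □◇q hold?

{1, 3, 4}

1: successors {2}; ◇q there: 2:T. ✓
2: successors {3, 4}; ◇q there: 3:F, 4:F. ✗
3: no successors, so □◇q holds vacuously. ✓
4: no successors, so □◇q holds vacuously. ✓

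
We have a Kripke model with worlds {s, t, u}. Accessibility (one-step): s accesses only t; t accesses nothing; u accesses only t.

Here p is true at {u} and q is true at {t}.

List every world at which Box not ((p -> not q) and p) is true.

s: successors {t}; not ((p -> not q) and p) there: t:T. ✓
t: no successors, so Box not ((p -> not q) and p) holds vacuously. ✓
u: successors {t}; not ((p -> not q) and p) there: t:T. ✓

{s, t, u}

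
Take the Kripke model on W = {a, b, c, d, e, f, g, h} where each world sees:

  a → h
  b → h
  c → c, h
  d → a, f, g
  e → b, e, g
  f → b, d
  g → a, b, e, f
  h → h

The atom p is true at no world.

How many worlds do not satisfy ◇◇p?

8

a: successors {h}; ◇p there: h:F. ✗
b: successors {h}; ◇p there: h:F. ✗
c: successors {c, h}; ◇p there: c:F, h:F. ✗
d: successors {a, f, g}; ◇p there: a:F, f:F, g:F. ✗
e: successors {b, e, g}; ◇p there: b:F, e:F, g:F. ✗
f: successors {b, d}; ◇p there: b:F, d:F. ✗
g: successors {a, b, e, f}; ◇p there: a:F, b:F, e:F, f:F. ✗
h: successors {h}; ◇p there: h:F. ✗
Satisfying worlds: ∅.
So ◇◇p fails at the other 8 worlds.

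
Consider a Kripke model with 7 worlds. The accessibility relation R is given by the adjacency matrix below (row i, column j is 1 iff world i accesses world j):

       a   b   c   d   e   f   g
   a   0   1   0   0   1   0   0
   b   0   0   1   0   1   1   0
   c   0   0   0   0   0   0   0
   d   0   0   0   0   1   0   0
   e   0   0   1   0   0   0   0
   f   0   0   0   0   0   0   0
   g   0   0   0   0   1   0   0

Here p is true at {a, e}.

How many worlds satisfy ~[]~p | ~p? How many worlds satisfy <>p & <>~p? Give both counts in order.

For ~[]~p | ~p:
a: ~[]~p is T, ~p is F. ✓
b: ~[]~p is T, ~p is T. ✓
c: ~[]~p is F, ~p is T. ✓
d: ~[]~p is T, ~p is T. ✓
e: ~[]~p is F, ~p is F. ✗
f: ~[]~p is F, ~p is T. ✓
g: ~[]~p is T, ~p is T. ✓
— 6 worlds.
For <>p & <>~p:
a: <>p is T, <>~p is T. ✓
b: <>p is T, <>~p is T. ✓
c: <>p is F, <>~p is F. ✗
d: <>p is T, <>~p is F. ✗
e: <>p is F, <>~p is T. ✗
f: <>p is F, <>~p is F. ✗
g: <>p is T, <>~p is F. ✗
— 2 worlds.

6 and 2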